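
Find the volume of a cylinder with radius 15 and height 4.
Volume = pi * r² * h
Volume = pi * 15² * 4
Volume = pi * 225 * 4
Volume = pi * 900
Volume = 2827.43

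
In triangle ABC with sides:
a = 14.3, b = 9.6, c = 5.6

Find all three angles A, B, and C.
By the law of cosines:
cos(A) = (b² + c² - a²)/(2bc) = -0.753069  →  A = 138.9°
cos(B) = (a² + c² - b²)/(2ac) = 0.897165  →  B = 26.21°
cos(C) = (a² + b² - c²)/(2ab) = 0.966237  →  C = 14.93°
Check: A + B + C = 180.0° ✓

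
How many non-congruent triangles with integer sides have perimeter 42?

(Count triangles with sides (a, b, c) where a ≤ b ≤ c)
With a ≤ b ≤ c and a + b + c = 42, the triangle inequality a + b > c gives c < 42/2, so c ≤ 20.
Iterate a from 1 to ⌊p/3⌋ = 14; for each a, b ranges from a to ⌊(p−a)/2⌋ with c = p − a − b, keeping only c ≥ b.
Triples: (2, 20, 20), (3, 19, 20), (4, 18, 20), …
Count = 37 triangles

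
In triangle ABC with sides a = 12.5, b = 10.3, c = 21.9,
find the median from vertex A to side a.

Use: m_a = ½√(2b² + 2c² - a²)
m_a = ½√(2·10.3² + 2·21.9² - 12.5²)
m_a = ½√(212.18 + 959.22 - 156.25) = ½√1015.15 = 15.93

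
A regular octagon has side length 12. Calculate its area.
For a regular 8-gon with side length s = 12:
Apothem a = s / (2*tan(pi/8)) = 12 / (2*tan(pi/8)) ≈ 14.4853
Perimeter P = 8 * 12 = 96
Area = (1/2) * P * a = (1/2) * 96 * 14.4853 = 695.29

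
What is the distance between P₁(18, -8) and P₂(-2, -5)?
Using the distance formula: d = sqrt((x₂-x₁)² + (y₂-y₁)²)
dx = (-2) - 18 = -20
dy = (-5) - (-8) = 3
d = sqrt((-20)² + 3²) = sqrt(400 + 9) = sqrt(409) = 20.22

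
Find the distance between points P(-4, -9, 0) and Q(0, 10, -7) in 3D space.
d = √[(4)² + (19)² + (-7)²] = √426 = 20.64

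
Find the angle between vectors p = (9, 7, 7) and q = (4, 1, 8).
p·q = 99, |p|² = 179, |q|² = 81
cos θ = 99/√14499 ≈ 0.8222
θ ≈ 34.7°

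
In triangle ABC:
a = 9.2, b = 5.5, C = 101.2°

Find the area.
Using A = ½ab·sin(C):
A = ½·9.2·5.5·sin(101.2°) = ½·50.6·0.980955 = 24.82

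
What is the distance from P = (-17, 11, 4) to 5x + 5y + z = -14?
d = |5(-17) + 5(11) + 1(4) - (-14)| / √(5² + 5² + 1²) = 12/√51 = 1.68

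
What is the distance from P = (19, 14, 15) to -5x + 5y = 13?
d = |(-5)(19) + 5(14) + 0(15) - (13)| / √((-5)² + 5² + 0²) = 38/√50 = 5.374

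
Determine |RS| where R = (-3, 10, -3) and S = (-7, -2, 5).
d = √[(-4)² + (-12)² + (8)²] = √224 = 14.97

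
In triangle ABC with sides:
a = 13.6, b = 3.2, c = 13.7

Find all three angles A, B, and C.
By the law of cosines:
cos(A) = (b² + c² - a²)/(2bc) = 0.147924  →  A = 81.49°
cos(B) = (a² + c² - b²)/(2ac) = 0.972547  →  B = 13.46°
cos(C) = (a² + b² - c²)/(2ab) = 0.086282  →  C = 85.05°
Check: A + B + C = 180.0° ✓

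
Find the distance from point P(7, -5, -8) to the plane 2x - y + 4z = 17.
d = |2(7) + (-1)(-5) + 4(-8) - (17)| / √(2² + (-1)² + 4²) = 30/√21 = 6.547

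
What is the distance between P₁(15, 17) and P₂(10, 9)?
Using the distance formula: d = sqrt((x₂-x₁)² + (y₂-y₁)²)
dx = 10 - 15 = -5
dy = 9 - 17 = -8
d = sqrt((-5)² + (-8)²) = sqrt(25 + 64) = sqrt(89) = 9.43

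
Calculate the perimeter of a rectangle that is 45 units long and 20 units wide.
Perimeter = 2 * (length + width)
Perimeter = 2 * (45 + 20)
Perimeter = 2 * 65
Perimeter = 130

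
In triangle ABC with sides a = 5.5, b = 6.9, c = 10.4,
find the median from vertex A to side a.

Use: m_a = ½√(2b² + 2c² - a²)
m_a = ½√(2·6.9² + 2·10.4² - 5.5²)
m_a = ½√(95.22 + 216.32 - 30.25) = ½√281.29 = 8.386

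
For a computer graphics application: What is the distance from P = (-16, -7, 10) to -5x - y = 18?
d = |(-5)(-16) + (-1)(-7) + 0(10) - (18)| / √((-5)² + (-1)² + 0²) = 69/√26 = 13.53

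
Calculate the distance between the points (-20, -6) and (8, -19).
Using the distance formula: d = sqrt((x₂-x₁)² + (y₂-y₁)²)
dx = 8 - (-20) = 28
dy = (-19) - (-6) = -13
d = sqrt(28² + (-13)²) = sqrt(784 + 169) = sqrt(953) = 30.87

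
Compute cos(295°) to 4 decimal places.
cos(295 degrees) = 0.4226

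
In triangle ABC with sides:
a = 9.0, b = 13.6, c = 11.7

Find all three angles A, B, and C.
By the law of cosines:
cos(A) = (b² + c² - a²)/(2bc) = 0.756819  →  A = 40.82°
cos(B) = (a² + c² - b²)/(2ac) = 0.156363  →  B = 81°
cos(C) = (a² + b² - c²)/(2ab) = 0.527247  →  C = 58.18°
Check: A + B + C = 180.0° ✓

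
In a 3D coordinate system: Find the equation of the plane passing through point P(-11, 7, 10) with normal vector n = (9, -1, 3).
d = n·P = (9)(-11) + (-1)(7) + (3)(10) = -76
Plane: 9x - y + 3z = -76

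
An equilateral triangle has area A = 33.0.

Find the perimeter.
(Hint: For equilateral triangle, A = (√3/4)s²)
A = (√3/4)s²  →  s² = 4A/√3 = 4·33.0/√3 = 76.2102
s = 8.72985
Perimeter = 3s = 26.19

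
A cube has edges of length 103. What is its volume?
Volume = s³
Volume = 103³
Volume = 1092727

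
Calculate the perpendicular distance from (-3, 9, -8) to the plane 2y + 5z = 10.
d = |0(-3) + 2(9) + 5(-8) - (10)| / √(0² + 2² + 5²) = 32/√29 = 5.942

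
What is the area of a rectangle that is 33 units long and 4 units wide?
Area = length * width
Area = 33 * 4
Area = 132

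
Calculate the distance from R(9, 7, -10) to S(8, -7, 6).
d = √[(-1)² + (-14)² + (16)²] = √453 = 21.28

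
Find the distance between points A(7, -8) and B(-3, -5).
Using the distance formula: d = sqrt((x₂-x₁)² + (y₂-y₁)²)
dx = (-3) - 7 = -10
dy = (-5) - (-8) = 3
d = sqrt((-10)² + 3²) = sqrt(100 + 9) = sqrt(109) = 10.44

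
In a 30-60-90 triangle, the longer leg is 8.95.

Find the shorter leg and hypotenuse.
In a 30-60-90 triangle, sides are in ratio 1 : √3 : 2.
Long leg = short leg·√3  →  short leg = 8.95/√3 = 5.167
Hypotenuse = 2·(short leg) = 2·8.95/√3 = 10.33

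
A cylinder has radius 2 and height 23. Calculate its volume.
Volume = pi * r² * h
Volume = pi * 2² * 23
Volume = pi * 4 * 23
Volume = pi * 92
Volume = 289.03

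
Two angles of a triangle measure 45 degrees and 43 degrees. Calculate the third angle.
Sum of angles in a triangle = 180 degrees
Third angle = 180 - 45 - 43
Third angle = 92 degrees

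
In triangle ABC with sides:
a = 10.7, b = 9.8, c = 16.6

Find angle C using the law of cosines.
cos(C) = (a² + b² - c²)/(2ab)
cos(C) = (10.7² + 9.8² - 16.6²)/(2·10.7·9.8) = -65.03/209.72 = -0.310080
C = arccos(-0.310080) = 108.1°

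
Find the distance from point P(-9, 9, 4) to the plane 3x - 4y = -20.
d = |3(-9) + (-4)(9) + 0(4) - (-20)| / √(3² + (-4)² + 0²) = 43/√25 = 8.6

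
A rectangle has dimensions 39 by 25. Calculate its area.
Area = length * width
Area = 39 * 25
Area = 975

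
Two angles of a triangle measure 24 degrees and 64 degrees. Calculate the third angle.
Sum of angles in a triangle = 180 degrees
Third angle = 180 - 24 - 64
Third angle = 92 degrees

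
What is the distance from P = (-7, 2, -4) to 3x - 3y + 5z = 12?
d = |3(-7) + (-3)(2) + 5(-4) - (12)| / √(3² + (-3)² + 5²) = 59/√43 = 8.997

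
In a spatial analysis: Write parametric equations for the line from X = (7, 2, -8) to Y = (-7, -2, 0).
Direction vector d = Y - X = (-14, -4, 8)
x = 7 - 14t, y = 2 - 4t, z = -8 + 8t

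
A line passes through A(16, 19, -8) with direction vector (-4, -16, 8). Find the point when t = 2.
P(2) = (16 + (-4)(2), 19 + (-16)(2), -8 + 8(2)) = (8, -13, 8)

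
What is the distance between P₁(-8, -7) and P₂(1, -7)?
Using the distance formula: d = sqrt((x₂-x₁)² + (y₂-y₁)²)
dx = 1 - (-8) = 9
dy = (-7) - (-7) = 0
d = sqrt(9² + 0²) = sqrt(81 + 0) = sqrt(81) = 9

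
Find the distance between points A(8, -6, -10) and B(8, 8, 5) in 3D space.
d = √[(0)² + (14)² + (15)²] = √421 = 20.52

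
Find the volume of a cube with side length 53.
Volume = s³
Volume = 53³
Volume = 148877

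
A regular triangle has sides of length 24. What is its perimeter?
Perimeter = number of sides * side length
Perimeter = 3 * 24
Perimeter = 72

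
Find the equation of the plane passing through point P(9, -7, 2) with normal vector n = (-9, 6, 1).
d = n·P = (-9)(9) + (6)(-7) + (1)(2) = -121
Plane: -9x + 6y + z = -121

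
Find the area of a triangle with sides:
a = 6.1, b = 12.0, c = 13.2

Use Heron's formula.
s = (a+b+c)/2 = (6.1+12.0+13.2)/2 = 15.65
A = √(s(s-a)(s-b)(s-c)) = √(15.65·9.55·3.65·2.45)
A = √1336.52 = 36.56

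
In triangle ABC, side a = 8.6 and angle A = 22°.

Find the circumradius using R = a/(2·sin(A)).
R = a/(2·sin(A)) = 8.6/(2·sin(22°))
R = 8.6/(2·0.374607) = 8.6/0.749213 = 11.48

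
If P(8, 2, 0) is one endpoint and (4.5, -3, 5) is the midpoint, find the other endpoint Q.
Q = (2×4.5 - 8, 2×(-3) - 2, 2×5 - 0) = (1, -8, 10)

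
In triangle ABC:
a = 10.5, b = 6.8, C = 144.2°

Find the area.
Using A = ½ab·sin(C):
A = ½·10.5·6.8·sin(144.2°) = ½·71.4·0.584958 = 20.88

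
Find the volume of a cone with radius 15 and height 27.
Volume = (1/3) * pi * r² * h
Volume = (1/3) * pi * 15² * 27
Volume = (1/3) * pi * 225 * 27
Volume = (1/3) * pi * 6075
Volume = 6361.73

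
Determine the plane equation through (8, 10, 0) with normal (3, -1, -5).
d = n·P = (3)(8) + (-1)(10) + (-5)(0) = 14
Plane: 3x - y - 5z = 14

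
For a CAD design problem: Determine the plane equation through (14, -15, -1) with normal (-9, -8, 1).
d = n·P = (-9)(14) + (-8)(-15) + (1)(-1) = -7
Plane: -9x - 8y + z = -7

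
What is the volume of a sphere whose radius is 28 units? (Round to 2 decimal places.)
Volume = (4/3) * pi * r³
Volume = (4/3) * pi * 28³
Volume = (4/3) * pi * 21952
Volume = 91952.32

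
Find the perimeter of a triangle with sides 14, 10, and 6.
Perimeter = sum of all sides
Perimeter = 14 + 10 + 6
Perimeter = 30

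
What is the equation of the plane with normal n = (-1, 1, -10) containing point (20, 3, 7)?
d = n·P = (-1)(20) + (1)(3) + (-10)(7) = -87
Plane: -x + y - 10z = -87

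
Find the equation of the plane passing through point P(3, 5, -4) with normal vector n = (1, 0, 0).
d = n·P = (1)(3) + (0)(5) + (0)(-4) = 3
Plane: x = 3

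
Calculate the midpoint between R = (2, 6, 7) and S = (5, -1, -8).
Midpoint = ((2+5)/2, (6-1)/2, (7-8)/2) = (3.5, 2.5, -0.5)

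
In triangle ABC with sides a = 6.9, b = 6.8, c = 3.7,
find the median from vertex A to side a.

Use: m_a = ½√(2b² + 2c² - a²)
m_a = ½√(2·6.8² + 2·3.7² - 6.9²)
m_a = ½√(92.48 + 27.38 - 47.61) = ½√72.25 = 4.25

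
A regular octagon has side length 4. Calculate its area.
For a regular 8-gon with side length s = 4:
Apothem a = s / (2*tan(pi/8)) = 4 / (2*tan(pi/8)) ≈ 4.8284
Perimeter P = 8 * 4 = 32
Area = (1/2) * P * a = (1/2) * 32 * 4.8284 = 77.25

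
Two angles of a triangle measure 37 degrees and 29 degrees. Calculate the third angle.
Sum of angles in a triangle = 180 degrees
Third angle = 180 - 37 - 29
Third angle = 114 degrees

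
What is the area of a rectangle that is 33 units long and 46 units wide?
Area = length * width
Area = 33 * 46
Area = 1518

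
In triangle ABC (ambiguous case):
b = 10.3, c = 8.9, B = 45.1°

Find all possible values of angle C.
sin(C)/c = sin(B)/b  →  sin(C) = c·sin(B)/b = 8.9·sin(45.1°)/10.3 = 0.612061
C₁ = arcsin(0.612061) = 37.74°,  C₂ = 180° - C₁ = 142.26°
Check C₂: A = 180° - 45.1° - 142.26° = -7.36° ≤ 0, rejected
C = 37.74° (one solution)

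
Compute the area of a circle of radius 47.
Area = pi * r²
Area = pi * 47²
Area = pi * 2209
Area = 6939.78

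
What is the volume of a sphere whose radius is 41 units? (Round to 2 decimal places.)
Volume = (4/3) * pi * r³
Volume = (4/3) * pi * 41³
Volume = (4/3) * pi * 68921
Volume = 288695.61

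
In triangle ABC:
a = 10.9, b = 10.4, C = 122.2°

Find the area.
Using A = ½ab·sin(C):
A = ½·10.9·10.4·sin(122.2°) = ½·113.36·0.846193 = 47.96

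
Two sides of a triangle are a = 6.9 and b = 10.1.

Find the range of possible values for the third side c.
By the triangle inequality: |a - b| < c < a + b
|6.9 - 10.1| < c < 6.9 + 10.1
3.2 < c < 17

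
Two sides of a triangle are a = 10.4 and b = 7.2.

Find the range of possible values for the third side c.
By the triangle inequality: |a - b| < c < a + b
|10.4 - 7.2| < c < 10.4 + 7.2
3.2 < c < 17.6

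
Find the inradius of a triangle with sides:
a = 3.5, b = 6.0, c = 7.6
s = (a+b+c)/2 = (3.5+6.0+7.6)/2 = 8.55
Area = √(s(s-a)(s-b)(s-c)) = √(8.55·5.05·2.55·0.95) = 10.2273
r = Area/s = 10.2273/8.55 = 1.196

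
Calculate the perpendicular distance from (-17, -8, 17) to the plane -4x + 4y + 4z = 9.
d = |(-4)(-17) + 4(-8) + 4(17) - (9)| / √((-4)² + 4² + 4²) = 95/√48 = 13.71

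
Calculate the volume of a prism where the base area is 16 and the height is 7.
Volume = base area * height
Volume = 16 * 7
Volume = 112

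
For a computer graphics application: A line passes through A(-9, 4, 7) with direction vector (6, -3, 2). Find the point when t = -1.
P(-1) = (-9 + 6(-1), 4 + (-3)(-1), 7 + 2(-1)) = (-15, 7, 5)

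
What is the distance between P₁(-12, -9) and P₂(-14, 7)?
Using the distance formula: d = sqrt((x₂-x₁)² + (y₂-y₁)²)
dx = (-14) - (-12) = -2
dy = 7 - (-9) = 16
d = sqrt((-2)² + 16²) = sqrt(4 + 256) = sqrt(260) = 16.12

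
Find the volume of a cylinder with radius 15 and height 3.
Volume = pi * r² * h
Volume = pi * 15² * 3
Volume = pi * 225 * 3
Volume = pi * 675
Volume = 2120.58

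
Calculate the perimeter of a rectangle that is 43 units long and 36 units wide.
Perimeter = 2 * (length + width)
Perimeter = 2 * (43 + 36)
Perimeter = 2 * 79
Perimeter = 158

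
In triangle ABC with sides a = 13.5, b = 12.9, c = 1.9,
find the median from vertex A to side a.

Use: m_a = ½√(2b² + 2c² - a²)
m_a = ½√(2·12.9² + 2·1.9² - 13.5²)
m_a = ½√(332.82 + 7.22 - 182.25) = ½√157.79 = 6.281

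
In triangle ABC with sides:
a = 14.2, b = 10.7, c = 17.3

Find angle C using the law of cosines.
cos(C) = (a² + b² - c²)/(2ab)
cos(C) = (14.2² + 10.7² - 17.3²)/(2·14.2·10.7) = 16.84/303.88 = 0.055417
C = arccos(0.055417) = 86.82°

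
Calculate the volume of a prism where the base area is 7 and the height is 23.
Volume = base area * height
Volume = 7 * 23
Volume = 161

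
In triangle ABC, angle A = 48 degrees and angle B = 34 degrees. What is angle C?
Sum of angles in a triangle = 180 degrees
Third angle = 180 - 48 - 34
Third angle = 98 degrees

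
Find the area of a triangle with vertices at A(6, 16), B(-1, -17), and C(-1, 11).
Using the coordinate formula: Area = (1/2)|x₁(y₂-y₃) + x₂(y₃-y₁) + x₃(y₁-y₂)|
Area = (1/2)|6((-17)-11) + (-1)(11-16) + (-1)(16-(-17))|
Area = (1/2)|6*(-28) + (-1)*(-5) + (-1)*33|
Area = (1/2)|(-168) + 5 + (-33)|
Area = (1/2)*196 = 98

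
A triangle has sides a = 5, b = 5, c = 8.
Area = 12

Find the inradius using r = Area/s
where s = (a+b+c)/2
s = (5+5+8)/2 = 9
r = Area/s = 12/9 = 1.333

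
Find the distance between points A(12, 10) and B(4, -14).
Using the distance formula: d = sqrt((x₂-x₁)² + (y₂-y₁)²)
dx = 4 - 12 = -8
dy = (-14) - 10 = -24
d = sqrt((-8)² + (-24)²) = sqrt(64 + 576) = sqrt(640) = 25.30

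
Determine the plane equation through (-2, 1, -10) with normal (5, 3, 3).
d = n·P = (5)(-2) + (3)(1) + (3)(-10) = -37
Plane: 5x + 3y + 3z = -37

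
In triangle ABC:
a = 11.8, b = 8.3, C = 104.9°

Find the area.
Using A = ½ab·sin(C):
A = ½·11.8·8.3·sin(104.9°) = ½·97.94·0.966376 = 47.32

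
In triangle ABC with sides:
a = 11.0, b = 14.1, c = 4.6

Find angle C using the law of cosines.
cos(C) = (a² + b² - c²)/(2ab)
cos(C) = (11.0² + 14.1² - 4.6²)/(2·11.0·14.1) = 298.65/310.2 = 0.962766
C = arccos(0.962766) = 15.68°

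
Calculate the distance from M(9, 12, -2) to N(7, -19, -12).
d = √[(-2)² + (-31)² + (-10)²] = √1065 = 32.63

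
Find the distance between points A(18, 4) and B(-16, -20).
Using the distance formula: d = sqrt((x₂-x₁)² + (y₂-y₁)²)
dx = (-16) - 18 = -34
dy = (-20) - 4 = -24
d = sqrt((-34)² + (-24)²) = sqrt(1156 + 576) = sqrt(1732) = 41.62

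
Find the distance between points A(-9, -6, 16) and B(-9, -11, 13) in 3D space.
d = √[(0)² + (-5)² + (-3)²] = √34 = 5.831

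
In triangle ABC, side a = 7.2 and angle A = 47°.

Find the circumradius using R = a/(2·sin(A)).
R = a/(2·sin(A)) = 7.2/(2·sin(47°))
R = 7.2/(2·0.731354) = 7.2/1.462707 = 4.922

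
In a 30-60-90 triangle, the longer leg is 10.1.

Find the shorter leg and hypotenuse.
In a 30-60-90 triangle, sides are in ratio 1 : √3 : 2.
Long leg = short leg·√3  →  short leg = 10.1/√3 = 5.831
Hypotenuse = 2·(short leg) = 2·10.1/√3 = 11.66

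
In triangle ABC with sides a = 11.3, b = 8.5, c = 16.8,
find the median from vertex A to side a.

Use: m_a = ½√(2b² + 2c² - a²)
m_a = ½√(2·8.5² + 2·16.8² - 11.3²)
m_a = ½√(144.5 + 564.48 - 127.69) = ½√581.29 = 12.05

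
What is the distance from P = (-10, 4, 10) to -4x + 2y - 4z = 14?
d = |(-4)(-10) + 2(4) + (-4)(10) - (14)| / √((-4)² + 2² + (-4)²) = 6/√36 = 1.0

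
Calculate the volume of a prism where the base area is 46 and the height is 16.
Volume = base area * height
Volume = 46 * 16
Volume = 736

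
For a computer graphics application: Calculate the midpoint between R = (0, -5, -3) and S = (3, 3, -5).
Midpoint = ((0+3)/2, (-5+3)/2, (-3-5)/2) = (1.5, -1, -4)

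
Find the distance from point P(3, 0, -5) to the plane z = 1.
d = |0(3) + 0(0) + 1(-5) - (1)| / √(0² + 0² + 1²) = 6/√1 = 6.0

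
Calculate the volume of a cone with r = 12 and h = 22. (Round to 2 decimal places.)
Volume = (1/3) * pi * r² * h
Volume = (1/3) * pi * 12² * 22
Volume = (1/3) * pi * 144 * 22
Volume = (1/3) * pi * 3168
Volume = 3317.52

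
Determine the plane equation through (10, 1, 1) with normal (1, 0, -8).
d = n·P = (1)(10) + (0)(1) + (-8)(1) = 2
Plane: x - 8z = 2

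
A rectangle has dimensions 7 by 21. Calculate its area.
Area = length * width
Area = 7 * 21
Area = 147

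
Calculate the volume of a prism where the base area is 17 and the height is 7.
Volume = base area * height
Volume = 17 * 7
Volume = 119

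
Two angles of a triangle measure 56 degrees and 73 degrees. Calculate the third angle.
Sum of angles in a triangle = 180 degrees
Third angle = 180 - 56 - 73
Third angle = 51 degrees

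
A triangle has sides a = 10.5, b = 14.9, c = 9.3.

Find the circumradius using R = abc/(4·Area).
s = (a+b+c)/2 = 17.35
Area = √(s(s-a)(s-b)(s-c)) = √(17.35·6.85·2.45·8.05) = 48.4146
R = abc/(4·Area) = (10.5·14.9·9.3)/(4·48.4146) = 1454.985/193.6584 = 7.513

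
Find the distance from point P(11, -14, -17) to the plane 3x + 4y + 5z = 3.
d = |3(11) + 4(-14) + 5(-17) - (3)| / √(3² + 4² + 5²) = 111/√50 = 15.7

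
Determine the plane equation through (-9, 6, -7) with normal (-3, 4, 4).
d = n·P = (-3)(-9) + (4)(6) + (4)(-7) = 23
Plane: -3x + 4y + 4z = 23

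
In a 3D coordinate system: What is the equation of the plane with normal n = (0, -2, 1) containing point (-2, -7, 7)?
d = n·P = (0)(-2) + (-2)(-7) + (1)(7) = 21
Plane: -2y + z = 21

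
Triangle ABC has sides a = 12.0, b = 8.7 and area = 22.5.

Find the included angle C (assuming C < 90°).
Area = ½ab·sin(C)  →  sin(C) = 2·Area/(ab)
sin(C) = 2·22.5/(12.0·8.7) = 0.431034
C = arcsin(0.431034) = 25.53°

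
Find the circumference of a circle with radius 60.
Circumference = 2 * pi * r
Circumference = 2 * pi * 60
Circumference = 376.99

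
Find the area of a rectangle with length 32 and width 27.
Area = length * width
Area = 32 * 27
Area = 864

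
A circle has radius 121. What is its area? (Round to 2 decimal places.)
Area = pi * r²
Area = pi * 121²
Area = pi * 14641
Area = 45996.06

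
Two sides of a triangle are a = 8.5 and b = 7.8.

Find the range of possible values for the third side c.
By the triangle inequality: |a - b| < c < a + b
|8.5 - 7.8| < c < 8.5 + 7.8
0.7 < c < 16.3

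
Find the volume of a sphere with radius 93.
Volume = (4/3) * pi * r³
Volume = (4/3) * pi * 93³
Volume = (4/3) * pi * 804357
Volume = 3369282.72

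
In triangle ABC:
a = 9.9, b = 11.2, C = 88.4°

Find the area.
Using A = ½ab·sin(C):
A = ½·9.9·11.2·sin(88.4°) = ½·110.88·0.999610 = 55.42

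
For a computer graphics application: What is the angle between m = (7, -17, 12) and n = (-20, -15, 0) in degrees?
m·n = 115, |m|² = 482, |n|² = 625
cos θ = 115/√301250 ≈ 0.2095
θ ≈ 77.91°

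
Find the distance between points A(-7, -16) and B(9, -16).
Using the distance formula: d = sqrt((x₂-x₁)² + (y₂-y₁)²)
dx = 9 - (-7) = 16
dy = (-16) - (-16) = 0
d = sqrt(16² + 0²) = sqrt(256 + 0) = sqrt(256) = 16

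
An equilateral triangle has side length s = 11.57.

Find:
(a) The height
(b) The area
(a) Height h = s·√3/2 = 11.57·√3/2 = 10.02
(b) Area = (√3/4)·s² = (√3/4)·11.57² = (√3/4)·133.865 = 57.97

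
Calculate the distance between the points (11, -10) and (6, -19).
Using the distance formula: d = sqrt((x₂-x₁)² + (y₂-y₁)²)
dx = 6 - 11 = -5
dy = (-19) - (-10) = -9
d = sqrt((-5)² + (-9)²) = sqrt(25 + 81) = sqrt(106) = 10.30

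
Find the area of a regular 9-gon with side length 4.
For a regular 9-gon with side length s = 4:
Apothem a = s / (2*tan(pi/9)) = 4 / (2*tan(pi/9)) ≈ 5.495
Perimeter P = 9 * 4 = 36
Area = (1/2) * P * a = (1/2) * 36 * 5.495 = 98.91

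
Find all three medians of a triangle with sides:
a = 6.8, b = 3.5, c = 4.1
Using m_x = ½√(2y² + 2z² - x²):
m_a = ½√(2·3.5² + 2·4.1² - 6.8²) = ½√11.88 = 1.723
m_b = ½√(2·6.8² + 2·4.1² - 3.5²) = ½√113.85 = 5.335
m_c = ½√(2·6.8² + 2·3.5² - 4.1²) = ½√100.17 = 5.004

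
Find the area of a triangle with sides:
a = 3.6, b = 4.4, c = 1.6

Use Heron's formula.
s = (a+b+c)/2 = (3.6+4.4+1.6)/2 = 4.8
A = √(s(s-a)(s-b)(s-c)) = √(4.8·1.2·0.4·3.2)
A = √7.3728 = 2.715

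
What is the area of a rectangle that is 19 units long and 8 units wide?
Area = length * width
Area = 19 * 8
Area = 152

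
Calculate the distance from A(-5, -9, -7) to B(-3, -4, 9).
d = √[(2)² + (5)² + (16)²] = √285 = 16.88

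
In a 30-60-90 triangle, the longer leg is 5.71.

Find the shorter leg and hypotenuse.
In a 30-60-90 triangle, sides are in ratio 1 : √3 : 2.
Long leg = short leg·√3  →  short leg = 5.71/√3 = 3.297
Hypotenuse = 2·(short leg) = 2·5.71/√3 = 6.593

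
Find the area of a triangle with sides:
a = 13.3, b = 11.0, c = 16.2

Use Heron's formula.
s = (a+b+c)/2 = (13.3+11.0+16.2)/2 = 20.25
A = √(s(s-a)(s-b)(s-c)) = √(20.25·6.95·9.25·4.05)
A = √5272.38 = 72.61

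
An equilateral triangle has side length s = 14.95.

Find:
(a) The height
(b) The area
(a) Height h = s·√3/2 = 14.95·√3/2 = 12.95
(b) Area = (√3/4)·s² = (√3/4)·14.95² = (√3/4)·223.502 = 96.78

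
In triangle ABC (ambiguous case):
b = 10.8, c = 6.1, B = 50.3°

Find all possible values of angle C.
sin(C)/c = sin(B)/b  →  sin(C) = c·sin(B)/b = 6.1·sin(50.3°)/10.8 = 0.434568
C₁ = arcsin(0.434568) = 25.76°,  C₂ = 180° - C₁ = 154.24°
Check C₂: A = 180° - 50.3° - 154.24° = -24.54° ≤ 0, rejected
C = 25.76° (one solution)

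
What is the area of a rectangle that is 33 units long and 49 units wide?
Area = length * width
Area = 33 * 49
Area = 1617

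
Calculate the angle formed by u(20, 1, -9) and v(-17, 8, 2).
u·v = -350, |u|² = 482, |v|² = 357
cos θ = -350/√172074 ≈ -0.8437
θ ≈ 147.5°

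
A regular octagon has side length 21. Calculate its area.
For a regular 8-gon with side length s = 21:
Apothem a = s / (2*tan(pi/8)) = 21 / (2*tan(pi/8)) ≈ 25.34924
Perimeter P = 8 * 21 = 168
Area = (1/2) * P * a = (1/2) * 168 * 25.34924 = 2129.34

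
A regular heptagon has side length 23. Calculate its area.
For a regular 7-gon with side length s = 23:
Apothem a = s / (2*tan(pi/7)) = 23 / (2*tan(pi/7)) ≈ 23.88
Perimeter P = 7 * 23 = 161
Area = (1/2) * P * a = (1/2) * 161 * 23.88 = 1922.34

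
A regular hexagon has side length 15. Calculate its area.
For a regular 6-gon with side length s = 15:
Apothem a = s / (2*tan(pi/6)) = 15 / (2*tan(pi/6)) ≈ 12.9904
Perimeter P = 6 * 15 = 90
Area = (1/2) * P * a = (1/2) * 90 * 12.9904 = 584.57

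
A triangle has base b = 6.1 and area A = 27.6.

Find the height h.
A = ½bh  →  h = 2A/b
h = 2·27.6/6.1 = 9.049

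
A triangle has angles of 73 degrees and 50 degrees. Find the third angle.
Sum of angles in a triangle = 180 degrees
Third angle = 180 - 73 - 50
Third angle = 57 degrees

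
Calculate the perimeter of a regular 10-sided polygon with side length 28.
Perimeter = number of sides * side length
Perimeter = 10 * 28
Perimeter = 280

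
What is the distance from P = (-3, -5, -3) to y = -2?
d = |0(-3) + 1(-5) + 0(-3) - (-2)| / √(0² + 1² + 0²) = 3/√1 = 3.0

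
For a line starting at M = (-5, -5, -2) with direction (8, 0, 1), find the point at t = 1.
P(1) = (-5 + 8(1), -5 + 0(1), -2 + 1(1)) = (3, -5, -1)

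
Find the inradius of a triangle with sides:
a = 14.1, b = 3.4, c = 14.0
s = (a+b+c)/2 = (14.1+3.4+14.0)/2 = 15.75
Area = √(s(s-a)(s-b)(s-c)) = √(15.75·1.65·12.35·1.75) = 23.6993
r = Area/s = 23.6993/15.75 = 1.505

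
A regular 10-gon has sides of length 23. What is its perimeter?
Perimeter = number of sides * side length
Perimeter = 10 * 23
Perimeter = 230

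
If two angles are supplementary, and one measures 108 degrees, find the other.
Supplementary angles sum to 180 degrees.
Other angle = 180 - 108
Other angle = 72 degrees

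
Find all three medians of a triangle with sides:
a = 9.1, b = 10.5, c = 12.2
Using m_x = ½√(2y² + 2z² - x²):
m_a = ½√(2·10.5² + 2·12.2² - 9.1²) = ½√435.37 = 10.43
m_b = ½√(2·9.1² + 2·12.2² - 10.5²) = ½√353.05 = 9.395
m_c = ½√(2·9.1² + 2·10.5² - 12.2²) = ½√237.28 = 7.702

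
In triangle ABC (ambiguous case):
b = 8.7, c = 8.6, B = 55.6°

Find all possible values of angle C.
sin(C)/c = sin(B)/b  →  sin(C) = c·sin(B)/b = 8.6·sin(55.6°)/8.7 = 0.815629
C₁ = arcsin(0.815629) = 54.65°,  C₂ = 180° - C₁ = 125.35°
Check C₂: A = 180° - 55.6° - 125.35° = -0.95° ≤ 0, rejected
C = 54.65° (one solution)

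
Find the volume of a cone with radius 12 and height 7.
Volume = (1/3) * pi * r² * h
Volume = (1/3) * pi * 12² * 7
Volume = (1/3) * pi * 144 * 7
Volume = (1/3) * pi * 1008
Volume = 1055.58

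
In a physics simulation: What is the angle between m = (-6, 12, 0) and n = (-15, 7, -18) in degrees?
m·n = 174, |m|² = 180, |n|² = 598
cos θ = 174/√107640 ≈ 0.5303
θ ≈ 57.97°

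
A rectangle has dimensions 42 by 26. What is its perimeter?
Perimeter = 2 * (length + width)
Perimeter = 2 * (42 + 26)
Perimeter = 2 * 68
Perimeter = 136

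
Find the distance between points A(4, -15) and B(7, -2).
Using the distance formula: d = sqrt((x₂-x₁)² + (y₂-y₁)²)
dx = 7 - 4 = 3
dy = (-2) - (-15) = 13
d = sqrt(3² + 13²) = sqrt(9 + 169) = sqrt(178) = 13.34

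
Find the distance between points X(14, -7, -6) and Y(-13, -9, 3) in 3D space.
d = √[(-27)² + (-2)² + (9)²] = √814 = 28.53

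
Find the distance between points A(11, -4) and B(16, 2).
Using the distance formula: d = sqrt((x₂-x₁)² + (y₂-y₁)²)
dx = 16 - 11 = 5
dy = 2 - (-4) = 6
d = sqrt(5² + 6²) = sqrt(25 + 36) = sqrt(61) = 7.81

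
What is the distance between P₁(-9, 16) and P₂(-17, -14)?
Using the distance formula: d = sqrt((x₂-x₁)² + (y₂-y₁)²)
dx = (-17) - (-9) = -8
dy = (-14) - 16 = -30
d = sqrt((-8)² + (-30)²) = sqrt(64 + 900) = sqrt(964) = 31.05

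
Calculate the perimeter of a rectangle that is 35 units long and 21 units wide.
Perimeter = 2 * (length + width)
Perimeter = 2 * (35 + 21)
Perimeter = 2 * 56
Perimeter = 112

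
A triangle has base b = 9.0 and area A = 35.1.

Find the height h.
A = ½bh  →  h = 2A/b
h = 2·35.1/9.0 = 7.8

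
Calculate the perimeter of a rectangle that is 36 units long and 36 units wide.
Perimeter = 2 * (length + width)
Perimeter = 2 * (36 + 36)
Perimeter = 2 * 72
Perimeter = 144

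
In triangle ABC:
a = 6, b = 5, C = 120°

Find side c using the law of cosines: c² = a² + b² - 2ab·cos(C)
c² = 6² + 5² - 2·6·5·cos(120°)
c² = 36 + 25 - 60·-0.5000 = 91
c = √91 = 9.539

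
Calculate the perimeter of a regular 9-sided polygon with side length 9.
Perimeter = number of sides * side length
Perimeter = 9 * 9
Perimeter = 81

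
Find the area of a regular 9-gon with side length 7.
For a regular 9-gon with side length s = 7:
Apothem a = s / (2*tan(pi/9)) = 7 / (2*tan(pi/9)) ≈ 9.6162
Perimeter P = 9 * 7 = 63
Area = (1/2) * P * a = (1/2) * 63 * 9.6162 = 302.91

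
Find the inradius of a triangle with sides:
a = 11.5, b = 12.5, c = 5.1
s = (a+b+c)/2 = (11.5+12.5+5.1)/2 = 14.55
Area = √(s(s-a)(s-b)(s-c)) = √(14.55·3.05·2.05·9.45) = 29.3207
r = Area/s = 29.3207/14.55 = 2.015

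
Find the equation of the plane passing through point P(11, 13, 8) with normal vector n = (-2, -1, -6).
d = n·P = (-2)(11) + (-1)(13) + (-6)(8) = -83
Plane: -2x - y - 6z = -83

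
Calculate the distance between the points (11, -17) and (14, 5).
Using the distance formula: d = sqrt((x₂-x₁)² + (y₂-y₁)²)
dx = 14 - 11 = 3
dy = 5 - (-17) = 22
d = sqrt(3² + 22²) = sqrt(9 + 484) = sqrt(493) = 22.20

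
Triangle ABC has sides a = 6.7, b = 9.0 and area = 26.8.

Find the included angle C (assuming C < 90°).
Area = ½ab·sin(C)  →  sin(C) = 2·Area/(ab)
sin(C) = 2·26.8/(6.7·9.0) = 0.888889
C = arcsin(0.888889) = 62.73°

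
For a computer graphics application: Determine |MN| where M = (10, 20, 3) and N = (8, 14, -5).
d = √[(-2)² + (-6)² + (-8)²] = √104 = 10.2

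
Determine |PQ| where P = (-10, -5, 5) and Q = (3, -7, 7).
d = √[(13)² + (-2)² + (2)²] = √177 = 13.3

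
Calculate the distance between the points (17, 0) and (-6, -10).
Using the distance formula: d = sqrt((x₂-x₁)² + (y₂-y₁)²)
dx = (-6) - 17 = -23
dy = (-10) - 0 = -10
d = sqrt((-23)² + (-10)²) = sqrt(529 + 100) = sqrt(629) = 25.08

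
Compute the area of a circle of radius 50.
Area = pi * r²
Area = pi * 50²
Area = pi * 2500
Area = 7853.98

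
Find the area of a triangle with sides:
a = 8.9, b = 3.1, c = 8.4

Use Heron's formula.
s = (a+b+c)/2 = (8.9+3.1+8.4)/2 = 10.2
A = √(s(s-a)(s-b)(s-c)) = √(10.2·1.3·7.1·1.8)
A = √169.463 = 13.02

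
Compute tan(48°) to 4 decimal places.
tan(48 degrees) = 1.1106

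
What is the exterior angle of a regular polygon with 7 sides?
Exterior angle of a regular n-gon = 360/n
Exterior angle = 360/7
Exterior angle = 51.43 degrees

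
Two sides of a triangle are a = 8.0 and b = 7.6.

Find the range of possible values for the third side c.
By the triangle inequality: |a - b| < c < a + b
|8.0 - 7.6| < c < 8.0 + 7.6
0.4 < c < 15.6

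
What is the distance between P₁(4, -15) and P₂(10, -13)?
Using the distance formula: d = sqrt((x₂-x₁)² + (y₂-y₁)²)
dx = 10 - 4 = 6
dy = (-13) - (-15) = 2
d = sqrt(6² + 2²) = sqrt(36 + 4) = sqrt(40) = 6.32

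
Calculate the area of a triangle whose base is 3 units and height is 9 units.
Area = (1/2) * base * height
Area = (1/2) * 3 * 9
Area = 13.50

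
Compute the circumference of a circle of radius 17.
Circumference = 2 * pi * r
Circumference = 2 * pi * 17
Circumference = 106.81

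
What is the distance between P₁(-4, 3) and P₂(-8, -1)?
Using the distance formula: d = sqrt((x₂-x₁)² + (y₂-y₁)²)
dx = (-8) - (-4) = -4
dy = (-1) - 3 = -4
d = sqrt((-4)² + (-4)²) = sqrt(16 + 16) = sqrt(32) = 5.66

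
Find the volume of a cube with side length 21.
Volume = s³
Volume = 21³
Volume = 9261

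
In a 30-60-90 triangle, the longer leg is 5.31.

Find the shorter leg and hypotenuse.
In a 30-60-90 triangle, sides are in ratio 1 : √3 : 2.
Long leg = short leg·√3  →  short leg = 5.31/√3 = 3.066
Hypotenuse = 2·(short leg) = 2·5.31/√3 = 6.131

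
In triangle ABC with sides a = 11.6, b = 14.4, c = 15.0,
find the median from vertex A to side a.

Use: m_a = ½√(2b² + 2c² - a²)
m_a = ½√(2·14.4² + 2·15.0² - 11.6²)
m_a = ½√(414.72 + 450 - 134.56) = ½√730.16 = 13.51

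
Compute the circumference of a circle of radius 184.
Circumference = 2 * pi * r
Circumference = 2 * pi * 184
Circumference = 1156.11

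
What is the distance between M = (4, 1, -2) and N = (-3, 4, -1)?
d = √[(-7)² + (3)² + (1)²] = √59 = 7.681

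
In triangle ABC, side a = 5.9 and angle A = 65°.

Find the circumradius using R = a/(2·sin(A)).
R = a/(2·sin(A)) = 5.9/(2·sin(65°))
R = 5.9/(2·0.906308) = 5.9/1.812616 = 3.255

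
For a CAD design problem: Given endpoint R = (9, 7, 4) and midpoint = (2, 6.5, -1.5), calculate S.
S = (2×2 - 9, 2×6.5 - 7, 2×(-1.5) - 4) = (-5, 6, -7)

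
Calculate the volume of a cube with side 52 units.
Volume = s³
Volume = 52³
Volume = 140608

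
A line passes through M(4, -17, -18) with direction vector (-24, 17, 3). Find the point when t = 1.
P(1) = (4 + (-24)(1), -17 + 17(1), -18 + 3(1)) = (-20, 0, -15)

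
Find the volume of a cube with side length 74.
Volume = s³
Volume = 74³
Volume = 405224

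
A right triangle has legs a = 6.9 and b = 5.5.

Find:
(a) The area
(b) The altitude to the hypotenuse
(a) Area = ½ab = ½·6.9·5.5 = 18.975
(b) Hypotenuse c = √(6.9² + 5.5²) = √77.86 = 8.82383
    Area = ½·c·h_c  →  h_c = 2·Area/c = 2·18.975/8.82383 = 4.301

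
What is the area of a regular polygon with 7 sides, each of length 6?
For a regular 7-gon with side length s = 6:
Apothem a = s / (2*tan(pi/7)) = 6 / (2*tan(pi/7)) ≈ 6.2296
Perimeter P = 7 * 6 = 42
Area = (1/2) * P * a = (1/2) * 42 * 6.2296 = 130.82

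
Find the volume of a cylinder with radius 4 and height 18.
Volume = pi * r² * h
Volume = pi * 4² * 18
Volume = pi * 16 * 18
Volume = pi * 288
Volume = 904.78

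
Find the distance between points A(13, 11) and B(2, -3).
Using the distance formula: d = sqrt((x₂-x₁)² + (y₂-y₁)²)
dx = 2 - 13 = -11
dy = (-3) - 11 = -14
d = sqrt((-11)² + (-14)²) = sqrt(121 + 196) = sqrt(317) = 17.80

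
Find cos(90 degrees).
cos(90 degrees) = 0
Decimal approximation: 0.0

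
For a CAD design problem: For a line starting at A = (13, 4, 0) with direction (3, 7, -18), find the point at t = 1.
P(1) = (13 + 3(1), 4 + 7(1), 0 + (-18)(1)) = (16, 11, -18)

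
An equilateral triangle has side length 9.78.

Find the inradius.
For an equilateral triangle, r = s/(2√3) where s is the side.
r = 9.78/(2√3) = 9.78/3.464102 = 2.823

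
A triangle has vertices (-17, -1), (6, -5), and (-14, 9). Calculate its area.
Using the coordinate formula: Area = (1/2)|x₁(y₂-y₃) + x₂(y₃-y₁) + x₃(y₁-y₂)|
Area = (1/2)|(-17)((-5)-9) + 6(9-(-1)) + (-14)((-1)-(-5))|
Area = (1/2)|(-17)*(-14) + 6*10 + (-14)*4|
Area = (1/2)|238 + 60 + (-56)|
Area = (1/2)*242 = 121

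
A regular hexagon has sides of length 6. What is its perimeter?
Perimeter = number of sides * side length
Perimeter = 6 * 6
Perimeter = 36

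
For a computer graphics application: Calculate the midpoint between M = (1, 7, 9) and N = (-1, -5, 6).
Midpoint = ((1-1)/2, (7-5)/2, (9+6)/2) = (0, 1, 7.5)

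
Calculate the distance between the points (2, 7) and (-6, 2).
Using the distance formula: d = sqrt((x₂-x₁)² + (y₂-y₁)²)
dx = (-6) - 2 = -8
dy = 2 - 7 = -5
d = sqrt((-8)² + (-5)²) = sqrt(64 + 25) = sqrt(89) = 9.43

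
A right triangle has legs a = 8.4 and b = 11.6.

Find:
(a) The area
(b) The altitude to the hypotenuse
(a) Area = ½ab = ½·8.4·11.6 = 48.72
(b) Hypotenuse c = √(8.4² + 11.6²) = √205.12 = 14.322
    Area = ½·c·h_c  →  h_c = 2·Area/c = 2·48.72/14.322 = 6.804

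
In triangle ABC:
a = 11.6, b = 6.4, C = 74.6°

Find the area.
Using A = ½ab·sin(C):
A = ½·11.6·6.4·sin(74.6°) = ½·74.24·0.964095 = 35.79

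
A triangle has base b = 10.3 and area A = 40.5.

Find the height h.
A = ½bh  →  h = 2A/b
h = 2·40.5/10.3 = 7.864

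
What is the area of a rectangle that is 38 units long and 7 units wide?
Area = length * width
Area = 38 * 7
Area = 266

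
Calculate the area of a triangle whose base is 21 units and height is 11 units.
Area = (1/2) * base * height
Area = (1/2) * 21 * 11
Area = 115.50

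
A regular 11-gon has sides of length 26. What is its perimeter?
Perimeter = number of sides * side length
Perimeter = 11 * 26
Perimeter = 286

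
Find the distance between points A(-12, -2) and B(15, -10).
Using the distance formula: d = sqrt((x₂-x₁)² + (y₂-y₁)²)
dx = 15 - (-12) = 27
dy = (-10) - (-2) = -8
d = sqrt(27² + (-8)²) = sqrt(729 + 64) = sqrt(793) = 28.16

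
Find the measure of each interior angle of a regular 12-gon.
Interior angle of a regular n-gon = (n-2)*180/n
Interior angle = (12-2)*180/12
Interior angle = 10*180/12
Interior angle = 1800/12
Interior angle = 150 degrees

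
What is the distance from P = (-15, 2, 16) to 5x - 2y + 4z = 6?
d = |5(-15) + (-2)(2) + 4(16) - (6)| / √(5² + (-2)² + 4²) = 21/√45 = 3.13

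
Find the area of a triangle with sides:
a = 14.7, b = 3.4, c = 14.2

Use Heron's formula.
s = (a+b+c)/2 = (14.7+3.4+14.2)/2 = 16.15
A = √(s(s-a)(s-b)(s-c)) = √(16.15·1.45·12.75·1.95)
A = √582.218 = 24.13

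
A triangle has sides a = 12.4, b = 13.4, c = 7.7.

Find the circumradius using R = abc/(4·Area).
s = (a+b+c)/2 = 16.75
Area = √(s(s-a)(s-b)(s-c)) = √(16.75·4.35·3.35·9.05) = 47.0001
R = abc/(4·Area) = (12.4·13.4·7.7)/(4·47.0001) = 1279.432/188.0004 = 6.805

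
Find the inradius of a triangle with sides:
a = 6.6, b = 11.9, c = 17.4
s = (a+b+c)/2 = (6.6+11.9+17.4)/2 = 17.95
Area = √(s(s-a)(s-b)(s-c)) = √(17.95·11.35·6.05·0.55) = 26.0369
r = Area/s = 26.0369/17.95 = 1.451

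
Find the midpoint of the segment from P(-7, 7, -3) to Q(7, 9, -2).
Midpoint = ((-7+7)/2, (7+9)/2, (-3-2)/2) = (0, 8, -2.5)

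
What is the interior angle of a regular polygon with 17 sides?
Interior angle of a regular n-gon = (n-2)*180/n
Interior angle = (17-2)*180/17
Interior angle = 15*180/17
Interior angle = 2700/17
Interior angle = 158.82 degrees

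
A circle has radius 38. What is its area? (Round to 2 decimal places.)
Area = pi * r²
Area = pi * 38²
Area = pi * 1444
Area = 4536.46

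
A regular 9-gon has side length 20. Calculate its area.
For a regular 9-gon with side length s = 20:
Apothem a = s / (2*tan(pi/9)) = 20 / (2*tan(pi/9)) ≈ 27.4748
Perimeter P = 9 * 20 = 180
Area = (1/2) * P * a = (1/2) * 180 * 27.4748 = 2472.73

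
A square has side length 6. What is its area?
Area = s²
Area = 6²
Area = 36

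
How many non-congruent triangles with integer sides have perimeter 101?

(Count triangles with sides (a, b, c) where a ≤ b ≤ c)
With a ≤ b ≤ c and a + b + c = 101, the triangle inequality a + b > c gives c < 101/2, so c ≤ 50.
Iterate a from 1 to ⌊p/3⌋ = 33; for each a, b ranges from a to ⌊(p−a)/2⌋ with c = p − a − b, keeping only c ≥ b.
Triples: (1, 50, 50), (2, 49, 50), (3, 48, 50), …
Count = 225 triangles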